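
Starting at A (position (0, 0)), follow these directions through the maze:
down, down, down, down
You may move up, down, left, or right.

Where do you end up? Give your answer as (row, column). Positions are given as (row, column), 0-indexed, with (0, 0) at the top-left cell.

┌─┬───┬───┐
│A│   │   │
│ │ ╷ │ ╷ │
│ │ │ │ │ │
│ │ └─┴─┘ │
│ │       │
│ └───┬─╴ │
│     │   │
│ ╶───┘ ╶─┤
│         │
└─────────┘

Following directions step by step:
Start: (0, 0)
  down: (0, 0) → (1, 0)
  down: (1, 0) → (2, 0)
  down: (2, 0) → (3, 0)
  down: (3, 0) → (4, 0)
Final position: (4, 0)

Path taken:

┌─┬───┬───┐
│A│   │   │
│ │ ╷ │ ╷ │
│↓│ │ │ │ │
│ │ └─┴─┘ │
│↓│       │
│ └───┬─╴ │
│↓    │   │
│ ╶───┘ ╶─┤
│B        │
└─────────┘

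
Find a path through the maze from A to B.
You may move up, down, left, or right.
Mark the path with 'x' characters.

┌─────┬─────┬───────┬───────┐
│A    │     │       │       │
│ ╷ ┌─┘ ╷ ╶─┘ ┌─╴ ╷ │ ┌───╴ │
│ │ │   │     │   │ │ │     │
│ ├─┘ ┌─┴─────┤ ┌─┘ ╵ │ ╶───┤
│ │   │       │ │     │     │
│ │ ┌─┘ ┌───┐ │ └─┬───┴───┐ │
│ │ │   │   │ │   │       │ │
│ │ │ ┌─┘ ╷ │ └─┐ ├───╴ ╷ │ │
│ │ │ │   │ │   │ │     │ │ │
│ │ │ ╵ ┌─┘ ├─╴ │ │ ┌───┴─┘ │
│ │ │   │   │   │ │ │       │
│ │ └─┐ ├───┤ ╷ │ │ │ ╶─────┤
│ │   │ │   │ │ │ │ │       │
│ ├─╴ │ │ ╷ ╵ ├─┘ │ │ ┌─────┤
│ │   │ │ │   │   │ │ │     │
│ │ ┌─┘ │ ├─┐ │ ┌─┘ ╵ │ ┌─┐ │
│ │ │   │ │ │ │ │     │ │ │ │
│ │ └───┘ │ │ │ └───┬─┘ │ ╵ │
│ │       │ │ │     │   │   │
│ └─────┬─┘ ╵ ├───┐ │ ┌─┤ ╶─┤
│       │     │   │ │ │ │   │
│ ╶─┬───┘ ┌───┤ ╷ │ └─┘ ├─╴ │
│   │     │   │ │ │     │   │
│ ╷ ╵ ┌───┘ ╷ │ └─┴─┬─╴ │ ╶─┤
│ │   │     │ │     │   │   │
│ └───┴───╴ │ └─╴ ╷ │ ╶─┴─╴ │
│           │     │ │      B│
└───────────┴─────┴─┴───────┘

Finding the shortest path through the maze:
Path length: 76 steps
Directions: down → down → down → down → down → down → down → down → down → down → down → right → down → right → up → right → right → up → right → right → up → up → up → left → up → left → down → down → down → left → left → left → up → up → right → up → left → up → up → up → up → right → up → right → up → right → down → right → right → up → right → right → down → left → down → down → right → down → down → down → down → left → down → down → right → right → down → down → right → right → down → left → down → right → right → right

Solution:

┌─────┬─────┬───────┬───────┐
│A    │x x  │x x x  │       │
│ ╷ ┌─┘ ╷ ╶─┘ ┌─╴ ╷ │ ┌───╴ │
│x│ │x x│x x x│x x│ │ │     │
│ ├─┘ ┌─┴─────┤ ┌─┘ ╵ │ ╶───┤
│x│x x│       │x│     │     │
│ │ ┌─┘ ┌───┐ │ └─┬───┴───┐ │
│x│x│   │   │ │x x│       │ │
│ │ │ ┌─┘ ╷ │ └─┐ ├───╴ ╷ │ │
│x│x│ │   │ │   │x│     │ │ │
│ │ │ ╵ ┌─┘ ├─╴ │ │ ┌───┴─┘ │
│x│x│   │   │   │x│ │       │
│ │ └─┐ ├───┤ ╷ │ │ │ ╶─────┤
│x│x x│ │x x│ │ │x│ │       │
│ ├─╴ │ │ ╷ ╵ ├─┘ │ │ ┌─────┤
│x│x x│ │x│x x│x x│ │ │     │
│ │ ┌─┘ │ ├─┐ │ ┌─┘ ╵ │ ┌─┐ │
│x│x│   │x│ │x│x│     │ │ │ │
│ │ └───┘ │ │ │ └───┬─┘ │ ╵ │
│x│x x x x│ │x│x x x│   │   │
│ └─────┬─┘ ╵ ├───┐ │ ┌─┤ ╶─┤
│x      │x x x│   │x│ │ │   │
│ ╶─┬───┘ ┌───┤ ╷ │ └─┘ ├─╴ │
│x x│x x x│   │ │ │x x x│   │
│ ╷ ╵ ┌───┘ ╷ │ └─┴─┬─╴ │ ╶─┤
│ │x x│     │ │     │x x│   │
│ └───┴───╴ │ └─╴ ╷ │ ╶─┴─╴ │
│           │     │ │x x x B│
└───────────┴─────┴─┴───────┘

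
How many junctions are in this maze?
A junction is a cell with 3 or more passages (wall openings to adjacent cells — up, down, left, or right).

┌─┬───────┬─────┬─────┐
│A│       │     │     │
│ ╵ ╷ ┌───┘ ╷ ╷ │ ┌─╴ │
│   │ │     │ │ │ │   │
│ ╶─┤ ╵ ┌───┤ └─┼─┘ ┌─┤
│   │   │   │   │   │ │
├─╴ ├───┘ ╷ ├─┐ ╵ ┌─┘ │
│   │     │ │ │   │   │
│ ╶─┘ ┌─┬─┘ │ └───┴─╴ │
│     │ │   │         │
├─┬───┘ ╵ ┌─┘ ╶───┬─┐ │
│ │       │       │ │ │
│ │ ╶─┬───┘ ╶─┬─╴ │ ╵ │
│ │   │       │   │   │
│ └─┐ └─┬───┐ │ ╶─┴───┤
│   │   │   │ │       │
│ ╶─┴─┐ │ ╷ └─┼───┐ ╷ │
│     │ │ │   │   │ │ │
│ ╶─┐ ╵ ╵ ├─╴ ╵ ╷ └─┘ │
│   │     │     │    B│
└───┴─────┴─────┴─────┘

Checking each cell for number of passages:

Junctions found (3+ passages):
  (0, 2): 3 passages
  (0, 6): 3 passages
  (1, 0): 3 passages
  (3, 10): 3 passages
  (4, 6): 3 passages
  (4, 10): 3 passages
  (5, 3): 3 passages
  (5, 6): 3 passages
  (6, 5): 3 passages
  (7, 0): 3 passages
  (7, 9): 3 passages
  (8, 0): 3 passages
  (9, 3): 3 passages
  (9, 6): 3 passages
Total junctions: 14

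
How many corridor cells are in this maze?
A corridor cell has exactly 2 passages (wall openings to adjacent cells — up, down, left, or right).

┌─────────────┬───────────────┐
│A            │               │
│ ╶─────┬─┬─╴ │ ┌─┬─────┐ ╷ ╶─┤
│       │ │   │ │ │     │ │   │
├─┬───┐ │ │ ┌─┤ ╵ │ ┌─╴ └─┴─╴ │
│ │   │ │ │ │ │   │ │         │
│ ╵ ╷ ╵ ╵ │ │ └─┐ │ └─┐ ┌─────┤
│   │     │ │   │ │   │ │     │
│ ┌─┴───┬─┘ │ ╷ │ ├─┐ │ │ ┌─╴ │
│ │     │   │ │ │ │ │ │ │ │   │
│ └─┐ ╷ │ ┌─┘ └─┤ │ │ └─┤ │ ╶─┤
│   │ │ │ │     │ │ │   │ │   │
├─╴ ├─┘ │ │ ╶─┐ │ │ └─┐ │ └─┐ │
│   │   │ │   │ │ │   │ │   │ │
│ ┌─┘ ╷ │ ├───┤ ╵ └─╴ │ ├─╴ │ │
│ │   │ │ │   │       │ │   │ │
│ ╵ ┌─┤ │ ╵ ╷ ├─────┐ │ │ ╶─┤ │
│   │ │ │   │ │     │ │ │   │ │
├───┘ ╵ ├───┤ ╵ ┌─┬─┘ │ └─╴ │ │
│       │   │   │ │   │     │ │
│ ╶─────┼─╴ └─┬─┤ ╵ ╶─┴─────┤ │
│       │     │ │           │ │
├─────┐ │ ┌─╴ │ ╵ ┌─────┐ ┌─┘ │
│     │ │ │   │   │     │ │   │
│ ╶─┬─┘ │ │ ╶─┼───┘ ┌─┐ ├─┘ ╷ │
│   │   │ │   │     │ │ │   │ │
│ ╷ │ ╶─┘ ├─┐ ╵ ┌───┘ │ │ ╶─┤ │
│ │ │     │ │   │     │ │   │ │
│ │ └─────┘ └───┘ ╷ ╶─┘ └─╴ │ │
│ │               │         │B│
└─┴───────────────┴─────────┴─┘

Counting cells with exactly 2 passages:
Total corridor cells: 178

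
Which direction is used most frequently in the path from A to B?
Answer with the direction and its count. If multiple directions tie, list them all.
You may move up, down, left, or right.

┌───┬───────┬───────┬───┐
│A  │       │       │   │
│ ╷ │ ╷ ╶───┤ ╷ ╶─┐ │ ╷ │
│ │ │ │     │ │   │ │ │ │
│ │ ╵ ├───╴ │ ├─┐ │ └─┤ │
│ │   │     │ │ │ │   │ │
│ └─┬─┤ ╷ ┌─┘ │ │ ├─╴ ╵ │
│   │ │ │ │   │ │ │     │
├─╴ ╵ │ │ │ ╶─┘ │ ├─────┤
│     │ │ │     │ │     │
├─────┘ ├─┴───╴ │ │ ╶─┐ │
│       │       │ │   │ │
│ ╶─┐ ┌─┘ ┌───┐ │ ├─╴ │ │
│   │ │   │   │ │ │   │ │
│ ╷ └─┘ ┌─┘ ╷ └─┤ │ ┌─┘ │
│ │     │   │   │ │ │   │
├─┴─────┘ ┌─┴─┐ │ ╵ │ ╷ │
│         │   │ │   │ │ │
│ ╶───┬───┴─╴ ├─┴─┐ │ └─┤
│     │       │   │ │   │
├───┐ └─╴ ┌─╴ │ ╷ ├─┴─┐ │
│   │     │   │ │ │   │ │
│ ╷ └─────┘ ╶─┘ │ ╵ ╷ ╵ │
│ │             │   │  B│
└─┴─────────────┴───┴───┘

Directions: right, down, down, right, up, up, right, down, right, right, down, left, left, down, down, down, left, left, left, down, right, down, right, right, up, right, up, right, right, right, up, left, left, up, right, up, up, up, right, down, right, down, down, down, down, down, down, down, right, up, up, right, up, left, up, right, right, down, down, down, left, down, down, right, down, down
Counts: {'right': 20, 'down': 24, 'up': 13, 'left': 9}
Most common: down (24 times)

Solution:

┌───┬───────┬───────┬───┐
│A ↓│↱ ↓    │↱ ↓    │   │
│ ╷ │ ╷ ╶───┤ ╷ ╶─┐ │ ╷ │
│ │↓│↑│↳ → ↓│↑│↳ ↓│ │ │ │
│ │ ╵ ├───╴ │ ├─┐ │ └─┤ │
│ │↳ ↑│↓ ← ↲│↑│ │↓│   │ │
│ └─┬─┤ ╷ ┌─┘ │ │ ├─╴ ╵ │
│   │ │↓│ │↱ ↑│ │↓│     │
├─╴ ╵ │ │ │ ╶─┘ │ ├─────┤
│     │↓│ │↑ ← ↰│↓│↱ → ↓│
├─────┘ ├─┴───╴ │ │ ╶─┐ │
│↓ ← ← ↲│↱ → → ↑│↓│↑ ↰│↓│
│ ╶─┐ ┌─┘ ┌───┐ │ ├─╴ │ │
│↳ ↓│ │↱ ↑│   │ │↓│↱ ↑│↓│
│ ╷ └─┘ ┌─┘ ╷ └─┤ │ ┌─┘ │
│ │↳ → ↑│   │   │↓│↑│↓ ↲│
├─┴─────┘ ┌─┴─┐ │ ╵ │ ╷ │
│         │   │ │↳ ↑│↓│ │
│ ╶───┬───┴─╴ ├─┴─┐ │ └─┤
│     │       │   │ │↳ ↓│
├───┐ └─╴ ┌─╴ │ ╷ ├─┴─┐ │
│   │     │   │ │ │   │↓│
│ ╷ └─────┘ ╶─┘ │ ╵ ╷ ╵ │
│ │             │   │  B│
└─┴─────────────┴───┴───┘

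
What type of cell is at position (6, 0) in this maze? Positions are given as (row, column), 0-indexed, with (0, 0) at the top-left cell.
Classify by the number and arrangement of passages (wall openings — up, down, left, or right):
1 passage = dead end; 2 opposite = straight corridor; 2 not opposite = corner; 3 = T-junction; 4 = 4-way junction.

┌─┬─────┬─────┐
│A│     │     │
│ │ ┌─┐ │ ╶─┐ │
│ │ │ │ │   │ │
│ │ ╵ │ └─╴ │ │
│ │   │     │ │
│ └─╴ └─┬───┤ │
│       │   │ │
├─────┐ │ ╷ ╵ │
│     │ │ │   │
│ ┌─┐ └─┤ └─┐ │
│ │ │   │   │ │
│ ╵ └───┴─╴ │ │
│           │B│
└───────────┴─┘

Checking cell at (6, 0):
Number of passages: 2
Cell type: corner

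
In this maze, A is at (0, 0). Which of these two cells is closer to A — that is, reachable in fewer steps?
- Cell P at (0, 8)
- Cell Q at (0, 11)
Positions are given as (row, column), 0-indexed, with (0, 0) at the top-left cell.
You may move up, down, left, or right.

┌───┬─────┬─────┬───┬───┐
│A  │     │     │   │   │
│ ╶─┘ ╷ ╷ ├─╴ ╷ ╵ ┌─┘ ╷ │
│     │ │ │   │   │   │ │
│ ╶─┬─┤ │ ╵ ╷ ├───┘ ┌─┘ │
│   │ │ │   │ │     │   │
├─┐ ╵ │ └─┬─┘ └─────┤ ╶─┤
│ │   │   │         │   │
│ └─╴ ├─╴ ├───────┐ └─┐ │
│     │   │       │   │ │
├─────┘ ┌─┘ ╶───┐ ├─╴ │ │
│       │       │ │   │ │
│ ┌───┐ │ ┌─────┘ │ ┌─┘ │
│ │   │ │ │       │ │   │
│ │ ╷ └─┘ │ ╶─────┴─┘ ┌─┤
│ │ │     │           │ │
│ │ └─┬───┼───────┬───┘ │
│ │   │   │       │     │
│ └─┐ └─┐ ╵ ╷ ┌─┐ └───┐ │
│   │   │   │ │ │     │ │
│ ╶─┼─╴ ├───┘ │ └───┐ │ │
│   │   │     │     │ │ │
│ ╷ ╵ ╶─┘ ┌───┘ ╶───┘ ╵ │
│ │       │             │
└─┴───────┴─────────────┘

Shortest path A → P at (0, 8): 16 steps
Shortest path A → Q at (0, 11): 63 steps

P is closer (16 steps vs 63 steps).

Path to P:

┌───┬─────┬─────┬───┬───┐
│A  │↱ → ↓│  ↱ ↓│P  │   │
│ ╶─┘ ╷ ╷ ├─╴ ╷ ╵ ┌─┘ ╷ │
│↳ → ↑│ │↓│↱ ↑│↳ ↑│   │ │
│ ╶─┬─┤ │ ╵ ╷ ├───┘ ┌─┘ │
│   │ │ │↳ ↑│ │     │   │
├─┐ ╵ │ └─┬─┘ └─────┤ ╶─┤
│ │   │   │         │   │
│ └─╴ ├─╴ ├───────┐ └─┐ │
│     │   │       │   │ │
├─────┘ ┌─┘ ╶───┐ ├─╴ │ │
│       │       │ │   │ │
│ ┌───┐ │ ┌─────┘ │ ┌─┘ │
│ │   │ │ │       │ │   │
│ │ ╷ └─┘ │ ╶─────┴─┘ ┌─┤
│ │ │     │           │ │
│ │ └─┬───┼───────┬───┘ │
│ │   │   │       │     │
│ └─┐ └─┐ ╵ ╷ ┌─┐ └───┐ │
│   │   │   │ │ │     │ │
│ ╶─┼─╴ ├───┘ │ └───┐ │ │
│   │   │     │     │ │ │
│ ╷ ╵ ╶─┘ ┌───┘ ╶───┘ ╵ │
│ │       │             │
└─┴───────┴─────────────┘

Path to Q:

┌───┬─────┬─────┬───┬───┐
│A  │↱ ↓  │     │   │  Q│
│ ╶─┘ ╷ ╷ ├─╴ ╷ ╵ ┌─┘ ╷ │
│↳ → ↑│↓│ │   │   │   │↑│
│ ╶─┬─┤ │ ╵ ╷ ├───┘ ┌─┘ │
│   │ │↓│   │ │     │↱ ↑│
├─┐ ╵ │ └─┬─┘ └─────┤ ╶─┤
│ │   │↳ ↓│         │↑ ↰│
│ └─╴ ├─╴ ├───────┐ └─┐ │
│     │↓ ↲│↱ → → ↓│   │↑│
├─────┘ ┌─┘ ╶───┐ ├─╴ │ │
│↓ ← ← ↲│↱ ↑    │↓│   │↑│
│ ┌───┐ │ ┌─────┘ │ ┌─┘ │
│↓│↱ ↓│ │↑│↓ ← ← ↲│ │↱ ↑│
│ │ ╷ └─┘ │ ╶─────┴─┘ ┌─┤
│↓│↑│↳ → ↑│↳ → → → → ↑│ │
│ │ └─┬───┼───────┬───┘ │
│↓│↑ ↰│   │       │     │
│ └─┐ └─┐ ╵ ╷ ┌─┐ └───┐ │
│↓  │↑ ↰│   │ │ │     │ │
│ ╶─┼─╴ ├───┘ │ └───┐ │ │
│↳ ↓│↱ ↑│     │     │ │ │
│ ╷ ╵ ╶─┘ ┌───┘ ╶───┘ ╵ │
│ │↳ ↑    │             │
└─┴───────┴─────────────┘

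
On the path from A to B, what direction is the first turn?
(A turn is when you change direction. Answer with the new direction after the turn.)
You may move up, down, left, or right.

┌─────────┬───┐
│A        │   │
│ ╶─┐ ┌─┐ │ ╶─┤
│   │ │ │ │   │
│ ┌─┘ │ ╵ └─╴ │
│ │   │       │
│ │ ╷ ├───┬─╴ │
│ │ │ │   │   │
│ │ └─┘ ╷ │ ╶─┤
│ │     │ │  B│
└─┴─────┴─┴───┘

Directions: right, right, right, right, down, down, right, right, down, left, down, right
First turn direction: down

Solution:

┌─────────┬───┐
│A → → → ↓│   │
│ ╶─┐ ┌─┐ │ ╶─┤
│   │ │ │↓│   │
│ ┌─┘ │ ╵ └─╴ │
│ │   │  ↳ → ↓│
│ │ ╷ ├───┬─╴ │
│ │ │ │   │↓ ↲│
│ │ └─┘ ╷ │ ╶─┤
│ │     │ │↳ B│
└─┴─────┴─┴───┘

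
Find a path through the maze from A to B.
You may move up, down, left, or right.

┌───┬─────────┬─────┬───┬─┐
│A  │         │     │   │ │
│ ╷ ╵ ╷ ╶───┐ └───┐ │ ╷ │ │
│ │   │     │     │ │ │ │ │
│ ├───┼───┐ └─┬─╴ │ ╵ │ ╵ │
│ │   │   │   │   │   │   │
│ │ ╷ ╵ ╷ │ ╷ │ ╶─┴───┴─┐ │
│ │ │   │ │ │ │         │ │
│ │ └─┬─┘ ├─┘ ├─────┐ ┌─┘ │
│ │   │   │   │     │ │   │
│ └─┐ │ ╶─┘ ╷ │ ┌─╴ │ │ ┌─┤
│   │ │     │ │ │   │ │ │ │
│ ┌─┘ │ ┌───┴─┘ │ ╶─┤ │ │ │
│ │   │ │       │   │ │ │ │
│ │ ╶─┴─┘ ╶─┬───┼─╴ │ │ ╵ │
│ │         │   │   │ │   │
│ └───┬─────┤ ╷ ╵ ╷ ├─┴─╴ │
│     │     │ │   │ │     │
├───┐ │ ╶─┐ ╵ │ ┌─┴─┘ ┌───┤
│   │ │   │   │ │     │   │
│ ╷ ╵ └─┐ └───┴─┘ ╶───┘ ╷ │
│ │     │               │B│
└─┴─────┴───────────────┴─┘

Finding the shortest path through the maze:
Path length: 72 steps
Directions: right → down → right → up → right → down → right → right → down → right → down → down → left → down → left → left → up → right → up → up → left → down → left → up → left → down → down → right → down → down → left → down → right → right → right → up → right → right → right → up → up → right → right → down → left → down → right → down → left → down → left → up → left → down → down → left → up → left → left → down → right → down → right → right → right → right → right → right → right → up → right → down

Solution:

┌───┬─────────┬─────┬───┬─┐
│A ↓│↱ ↓      │     │   │ │
│ ╷ ╵ ╷ ╶───┐ └───┐ │ ╷ │ │
│ │↳ ↑│↳ → ↓│     │ │ │ │ │
│ ├───┼───┐ └─┬─╴ │ ╵ │ ╵ │
│ │↓ ↰│↓ ↰│↳ ↓│   │   │   │
│ │ ╷ ╵ ╷ │ ╷ │ ╶─┴───┴─┐ │
│ │↓│↑ ↲│↑│ │↓│         │ │
│ │ └─┬─┘ ├─┘ ├─────┐ ┌─┘ │
│ │↳ ↓│↱ ↑│↓ ↲│↱ → ↓│ │   │
│ └─┐ │ ╶─┘ ╷ │ ┌─╴ │ │ ┌─┤
│   │↓│↑ ← ↲│ │↑│↓ ↲│ │ │ │
│ ┌─┘ │ ┌───┴─┘ │ ╶─┤ │ │ │
│ │↓ ↲│ │↱ → → ↑│↳ ↓│ │ │ │
│ │ ╶─┴─┘ ╶─┬───┼─╴ │ │ ╵ │
│ │↳ → → ↑  │↓ ↰│↓ ↲│ │   │
│ └───┬─────┤ ╷ ╵ ╷ ├─┴─╴ │
│     │↓ ← ↰│↓│↑ ↲│ │     │
├───┐ │ ╶─┐ ╵ │ ┌─┴─┘ ┌───┤
│   │ │↳ ↓│↑ ↲│ │     │↱ ↓│
│ ╷ ╵ └─┐ └───┴─┘ ╶───┘ ╷ │
│ │     │↳ → → → → → → ↑│B│
└─┴─────┴───────────────┴─┘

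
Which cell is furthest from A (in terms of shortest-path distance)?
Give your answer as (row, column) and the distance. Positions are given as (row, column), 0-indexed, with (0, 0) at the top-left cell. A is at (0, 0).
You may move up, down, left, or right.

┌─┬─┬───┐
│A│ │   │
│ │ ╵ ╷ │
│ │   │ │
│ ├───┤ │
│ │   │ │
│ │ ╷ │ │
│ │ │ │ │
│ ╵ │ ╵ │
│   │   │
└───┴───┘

Computing BFS distances from A to all cells:
Furthest cell: (0, 1)
Distance: 19 steps

Path from A to the furthest cell:

┌─┬─┬───┐
│A│B│↓ ↰│
│ │ ╵ ╷ │
│↓│↑ ↲│↑│
│ ├───┤ │
│↓│↱ ↓│↑│
│ │ ╷ │ │
│↓│↑│↓│↑│
│ ╵ │ ╵ │
│↳ ↑│↳ ↑│
└───┴───┘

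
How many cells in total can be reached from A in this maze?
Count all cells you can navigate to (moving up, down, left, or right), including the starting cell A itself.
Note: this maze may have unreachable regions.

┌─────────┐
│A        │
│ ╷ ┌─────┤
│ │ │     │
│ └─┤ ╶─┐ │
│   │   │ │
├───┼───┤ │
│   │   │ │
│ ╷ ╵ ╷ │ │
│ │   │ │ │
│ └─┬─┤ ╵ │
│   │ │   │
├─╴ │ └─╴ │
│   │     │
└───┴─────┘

Using BFS/flood-fill to find all reachable cells from A:
Maze size: 7 × 5 = 35 total cells
26 cell(s) are walled off and cannot be reached from A.
Reachable cells: 9

Reachable region (· marks reachable cells):

┌─────────┐
│A · · · ·│
│ ╷ ┌─────┤
│·│·│     │
│ └─┤ ╶─┐ │
│· ·│   │ │
├───┼───┤ │
│   │   │ │
│ ╷ ╵ ╷ │ │
│ │   │ │ │
│ └─┬─┤ ╵ │
│   │ │   │
├─╴ │ └─╴ │
│   │     │
└───┴─────┘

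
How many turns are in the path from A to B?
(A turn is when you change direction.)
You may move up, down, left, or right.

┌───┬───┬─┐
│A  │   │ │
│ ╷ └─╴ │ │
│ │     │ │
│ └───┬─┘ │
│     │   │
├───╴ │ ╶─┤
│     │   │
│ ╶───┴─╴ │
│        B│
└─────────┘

Directions: down, down, right, right, down, left, left, down, right, right, right, right
Number of turns: 5

Solution:

┌───┬───┬─┐
│A  │   │ │
│ ╷ └─╴ │ │
│↓│     │ │
│ └───┬─┘ │
│↳ → ↓│   │
├───╴ │ ╶─┤
│↓ ← ↲│   │
│ ╶───┴─╴ │
│↳ → → → B│
└─────────┘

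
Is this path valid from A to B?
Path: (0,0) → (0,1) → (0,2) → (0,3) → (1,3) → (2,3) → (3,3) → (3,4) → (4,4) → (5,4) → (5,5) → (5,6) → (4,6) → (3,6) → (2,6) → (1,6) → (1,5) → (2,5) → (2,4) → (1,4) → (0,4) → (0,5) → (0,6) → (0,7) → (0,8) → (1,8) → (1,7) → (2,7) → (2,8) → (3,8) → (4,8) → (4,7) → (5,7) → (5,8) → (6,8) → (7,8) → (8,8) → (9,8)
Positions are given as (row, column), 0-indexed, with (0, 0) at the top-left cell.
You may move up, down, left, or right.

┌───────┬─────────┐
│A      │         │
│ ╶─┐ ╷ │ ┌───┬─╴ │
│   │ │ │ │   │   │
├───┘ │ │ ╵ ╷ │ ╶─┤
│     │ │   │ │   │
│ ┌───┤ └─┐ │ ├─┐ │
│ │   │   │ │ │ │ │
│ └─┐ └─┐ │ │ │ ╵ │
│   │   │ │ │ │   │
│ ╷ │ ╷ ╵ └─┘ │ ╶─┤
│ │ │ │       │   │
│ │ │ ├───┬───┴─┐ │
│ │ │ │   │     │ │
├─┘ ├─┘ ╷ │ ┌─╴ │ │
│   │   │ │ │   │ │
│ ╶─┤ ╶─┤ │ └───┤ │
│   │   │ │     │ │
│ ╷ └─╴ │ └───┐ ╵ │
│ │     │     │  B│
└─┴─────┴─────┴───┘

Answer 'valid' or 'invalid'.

Checking path validity:
Result: All consecutive moves are passable.

valid

Correct solution:

┌───────┬─────────┐
│A → → ↓│↱ → → → ↓│
│ ╶─┐ ╷ │ ┌───┬─╴ │
│   │ │↓│↑│↓ ↰│↓ ↲│
├───┘ │ │ ╵ ╷ │ ╶─┤
│     │↓│↑ ↲│↑│↳ ↓│
│ ┌───┤ └─┐ │ ├─┐ │
│ │   │↳ ↓│ │↑│ │↓│
│ └─┐ └─┐ │ │ │ ╵ │
│   │   │↓│ │↑│↓ ↲│
│ ╷ │ ╷ ╵ └─┘ │ ╶─┤
│ │ │ │  ↳ → ↑│↳ ↓│
│ │ │ ├───┬───┴─┐ │
│ │ │ │   │     │↓│
├─┘ ├─┘ ╷ │ ┌─╴ │ │
│   │   │ │ │   │↓│
│ ╶─┤ ╶─┤ │ └───┤ │
│   │   │ │     │↓│
│ ╷ └─╴ │ └───┐ ╵ │
│ │     │     │  B│
└─┴─────┴─────┴───┘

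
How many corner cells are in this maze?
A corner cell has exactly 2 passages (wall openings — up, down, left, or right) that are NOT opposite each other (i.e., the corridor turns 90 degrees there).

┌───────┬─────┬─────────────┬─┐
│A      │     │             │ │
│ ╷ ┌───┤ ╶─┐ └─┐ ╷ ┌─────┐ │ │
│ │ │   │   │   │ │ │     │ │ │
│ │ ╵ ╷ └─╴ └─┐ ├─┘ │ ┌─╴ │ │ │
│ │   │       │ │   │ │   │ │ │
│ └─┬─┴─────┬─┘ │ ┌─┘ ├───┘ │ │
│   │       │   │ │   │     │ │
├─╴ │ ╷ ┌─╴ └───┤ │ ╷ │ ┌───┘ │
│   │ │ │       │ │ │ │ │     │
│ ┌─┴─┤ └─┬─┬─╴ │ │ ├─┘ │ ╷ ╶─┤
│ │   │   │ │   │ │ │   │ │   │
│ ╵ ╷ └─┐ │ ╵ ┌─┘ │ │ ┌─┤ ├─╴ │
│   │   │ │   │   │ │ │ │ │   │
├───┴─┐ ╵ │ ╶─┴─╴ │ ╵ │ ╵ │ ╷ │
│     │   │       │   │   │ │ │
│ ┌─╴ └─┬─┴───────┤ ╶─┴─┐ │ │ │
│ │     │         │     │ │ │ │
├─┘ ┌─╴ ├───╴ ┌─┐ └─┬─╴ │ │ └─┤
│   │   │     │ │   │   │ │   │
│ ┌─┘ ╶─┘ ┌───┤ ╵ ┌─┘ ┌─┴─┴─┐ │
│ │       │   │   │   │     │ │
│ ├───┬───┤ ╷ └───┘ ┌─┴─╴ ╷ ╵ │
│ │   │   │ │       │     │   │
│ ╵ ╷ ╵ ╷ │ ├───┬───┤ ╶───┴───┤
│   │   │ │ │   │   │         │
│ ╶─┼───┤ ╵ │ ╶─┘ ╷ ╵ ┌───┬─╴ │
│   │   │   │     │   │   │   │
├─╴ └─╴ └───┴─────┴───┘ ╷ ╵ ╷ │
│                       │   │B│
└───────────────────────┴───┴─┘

Counting corner cells (2 non-opposite passages):
Total corners: 110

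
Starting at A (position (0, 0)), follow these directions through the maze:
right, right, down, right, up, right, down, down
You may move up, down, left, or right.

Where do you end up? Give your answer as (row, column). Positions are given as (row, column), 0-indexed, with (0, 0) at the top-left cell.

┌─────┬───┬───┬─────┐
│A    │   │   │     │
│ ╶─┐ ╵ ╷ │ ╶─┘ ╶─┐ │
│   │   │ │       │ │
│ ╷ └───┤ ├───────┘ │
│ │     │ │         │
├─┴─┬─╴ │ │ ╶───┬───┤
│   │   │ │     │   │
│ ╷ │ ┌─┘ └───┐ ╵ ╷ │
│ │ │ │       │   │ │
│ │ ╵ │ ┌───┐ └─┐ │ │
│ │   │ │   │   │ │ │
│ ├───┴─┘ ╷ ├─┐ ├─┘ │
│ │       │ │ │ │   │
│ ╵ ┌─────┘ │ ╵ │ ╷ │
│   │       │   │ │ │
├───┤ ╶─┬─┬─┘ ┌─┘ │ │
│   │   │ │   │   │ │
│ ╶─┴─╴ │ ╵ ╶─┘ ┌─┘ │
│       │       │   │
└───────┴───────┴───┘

Following directions step by step:
Start: (0, 0)
  right: (0, 0) → (0, 1)
  right: (0, 1) → (0, 2)
  down: (0, 2) → (1, 2)
  right: (1, 2) → (1, 3)
  up: (1, 3) → (0, 3)
  right: (0, 3) → (0, 4)
  down: (0, 4) → (1, 4)
  down: (1, 4) → (2, 4)
Final position: (2, 4)

Path taken:

┌─────┬───┬───┬─────┐
│A → ↓│↱ ↓│   │     │
│ ╶─┐ ╵ ╷ │ ╶─┘ ╶─┐ │
│   │↳ ↑│↓│       │ │
│ ╷ └───┤ ├───────┘ │
│ │     │B│         │
├─┴─┬─╴ │ │ ╶───┬───┤
│   │   │ │     │   │
│ ╷ │ ┌─┘ └───┐ ╵ ╷ │
│ │ │ │       │   │ │
│ │ ╵ │ ┌───┐ └─┐ │ │
│ │   │ │   │   │ │ │
│ ├───┴─┘ ╷ ├─┐ ├─┘ │
│ │       │ │ │ │   │
│ ╵ ┌─────┘ │ ╵ │ ╷ │
│   │       │   │ │ │
├───┤ ╶─┬─┬─┘ ┌─┘ │ │
│   │   │ │   │   │ │
│ ╶─┴─╴ │ ╵ ╶─┘ ┌─┘ │
│       │       │   │
└───────┴───────┴───┘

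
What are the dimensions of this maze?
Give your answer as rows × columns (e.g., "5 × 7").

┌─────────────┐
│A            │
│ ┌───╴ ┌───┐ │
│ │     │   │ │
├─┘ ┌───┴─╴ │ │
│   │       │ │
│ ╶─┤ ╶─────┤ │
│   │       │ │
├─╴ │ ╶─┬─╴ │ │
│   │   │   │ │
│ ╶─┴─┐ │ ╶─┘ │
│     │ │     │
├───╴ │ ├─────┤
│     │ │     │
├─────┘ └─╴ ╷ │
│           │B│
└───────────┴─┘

Counting the maze dimensions:
Rows (vertical): 8
Columns (horizontal): 7
Dimensions: 8 × 7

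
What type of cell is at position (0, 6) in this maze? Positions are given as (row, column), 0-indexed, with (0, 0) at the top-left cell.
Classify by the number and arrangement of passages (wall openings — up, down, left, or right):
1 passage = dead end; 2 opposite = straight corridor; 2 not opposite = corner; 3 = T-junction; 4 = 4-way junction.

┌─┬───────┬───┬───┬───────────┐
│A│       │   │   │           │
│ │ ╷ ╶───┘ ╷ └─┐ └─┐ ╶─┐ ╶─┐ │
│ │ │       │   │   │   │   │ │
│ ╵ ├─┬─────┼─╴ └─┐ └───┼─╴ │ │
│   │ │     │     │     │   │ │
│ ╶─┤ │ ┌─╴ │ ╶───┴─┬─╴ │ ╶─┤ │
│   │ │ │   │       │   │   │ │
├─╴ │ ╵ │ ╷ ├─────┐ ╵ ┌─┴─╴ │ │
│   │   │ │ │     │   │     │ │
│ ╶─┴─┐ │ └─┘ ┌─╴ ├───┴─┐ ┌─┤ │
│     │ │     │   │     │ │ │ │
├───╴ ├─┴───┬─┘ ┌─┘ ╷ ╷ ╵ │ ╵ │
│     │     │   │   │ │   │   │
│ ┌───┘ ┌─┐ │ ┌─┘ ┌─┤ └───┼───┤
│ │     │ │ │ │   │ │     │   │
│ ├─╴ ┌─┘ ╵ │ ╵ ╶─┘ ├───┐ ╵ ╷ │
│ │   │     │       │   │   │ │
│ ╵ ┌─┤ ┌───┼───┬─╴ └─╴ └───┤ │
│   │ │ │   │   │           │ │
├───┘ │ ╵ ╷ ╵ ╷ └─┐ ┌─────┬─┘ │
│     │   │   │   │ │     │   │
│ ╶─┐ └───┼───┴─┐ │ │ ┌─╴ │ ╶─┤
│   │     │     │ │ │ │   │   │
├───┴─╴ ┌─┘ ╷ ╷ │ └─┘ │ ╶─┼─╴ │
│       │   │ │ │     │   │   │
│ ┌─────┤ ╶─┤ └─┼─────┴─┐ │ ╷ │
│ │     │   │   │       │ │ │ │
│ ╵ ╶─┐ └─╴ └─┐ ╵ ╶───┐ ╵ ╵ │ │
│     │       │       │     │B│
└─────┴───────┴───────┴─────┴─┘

Checking cell at (0, 6):
Number of passages: 2
Cell type: corner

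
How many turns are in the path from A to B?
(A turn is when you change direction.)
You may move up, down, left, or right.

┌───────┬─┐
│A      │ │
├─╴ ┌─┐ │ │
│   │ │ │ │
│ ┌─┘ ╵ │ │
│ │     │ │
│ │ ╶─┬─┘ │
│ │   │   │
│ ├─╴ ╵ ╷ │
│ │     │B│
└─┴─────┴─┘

Directions: right, right, right, down, down, left, left, down, right, down, right, up, right, down
Number of turns: 9

Solution:

┌───────┬─┐
│A → → ↓│ │
├─╴ ┌─┐ │ │
│   │ │↓│ │
│ ┌─┘ ╵ │ │
│ │↓ ← ↲│ │
│ │ ╶─┬─┘ │
│ │↳ ↓│↱ ↓│
│ ├─╴ ╵ ╷ │
│ │  ↳ ↑│B│
└─┴─────┴─┘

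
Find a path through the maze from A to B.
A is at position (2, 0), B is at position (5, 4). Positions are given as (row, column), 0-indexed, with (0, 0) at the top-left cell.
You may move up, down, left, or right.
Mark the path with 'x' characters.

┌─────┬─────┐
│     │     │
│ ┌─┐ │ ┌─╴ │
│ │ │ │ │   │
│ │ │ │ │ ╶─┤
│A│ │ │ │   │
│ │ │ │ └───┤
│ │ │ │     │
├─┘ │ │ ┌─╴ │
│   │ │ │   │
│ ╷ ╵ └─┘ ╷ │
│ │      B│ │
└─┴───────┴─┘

Finding the shortest path from (2, 0) to (5, 4):
Path length: 11 steps
Directions: up → up → right → right → down → down → down → down → down → right → right

Solution:

┌─────┬─────┐
│x x x│     │
│ ┌─┐ │ ┌─╴ │
│x│ │x│ │   │
│ │ │ │ │ ╶─┤
│A│ │x│ │   │
│ │ │ │ └───┤
│ │ │x│     │
├─┘ │ │ ┌─╴ │
│   │x│ │   │
│ ╷ ╵ └─┘ ╷ │
│ │  x x B│ │
└─┴───────┴─┘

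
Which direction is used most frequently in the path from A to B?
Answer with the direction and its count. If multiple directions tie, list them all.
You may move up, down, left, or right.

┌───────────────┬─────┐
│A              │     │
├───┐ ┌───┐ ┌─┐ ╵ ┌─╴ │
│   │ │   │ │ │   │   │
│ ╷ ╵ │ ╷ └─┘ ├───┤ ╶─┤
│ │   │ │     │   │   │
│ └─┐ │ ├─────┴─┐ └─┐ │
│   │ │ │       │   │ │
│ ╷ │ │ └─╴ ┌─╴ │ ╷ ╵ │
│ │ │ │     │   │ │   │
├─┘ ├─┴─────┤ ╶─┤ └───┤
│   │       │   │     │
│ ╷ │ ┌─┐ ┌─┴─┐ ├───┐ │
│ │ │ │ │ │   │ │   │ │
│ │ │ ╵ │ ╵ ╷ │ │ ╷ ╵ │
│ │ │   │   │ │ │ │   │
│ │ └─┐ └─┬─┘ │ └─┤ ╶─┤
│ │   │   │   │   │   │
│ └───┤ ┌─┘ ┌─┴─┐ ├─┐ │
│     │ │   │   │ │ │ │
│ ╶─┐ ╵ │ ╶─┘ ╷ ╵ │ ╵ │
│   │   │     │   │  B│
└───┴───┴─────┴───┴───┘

Directions: right, right, right, right, right, right, right, down, right, up, right, right, down, left, down, right, down, down, left, up, left, down, down, right, right, down, down, left, down, right, down, down
Counts: {'right': 14, 'down': 12, 'up': 2, 'left': 4}
Most common: right (14 times)

Solution:

┌───────────────┬─────┐
│A → → → → → → ↓│↱ → ↓│
├───┐ ┌───┐ ┌─┐ ╵ ┌─╴ │
│   │ │   │ │ │↳ ↑│↓ ↲│
│ ╷ ╵ │ ╷ └─┘ ├───┤ ╶─┤
│ │   │ │     │   │↳ ↓│
│ └─┐ │ ├─────┴─┐ └─┐ │
│   │ │ │       │↓ ↰│↓│
│ ╷ │ │ └─╴ ┌─╴ │ ╷ ╵ │
│ │ │ │     │   │↓│↑ ↲│
├─┘ ├─┴─────┤ ╶─┤ └───┤
│   │       │   │↳ → ↓│
│ ╷ │ ┌─┐ ┌─┴─┐ ├───┐ │
│ │ │ │ │ │   │ │   │↓│
│ │ │ ╵ │ ╵ ╷ │ │ ╷ ╵ │
│ │ │   │   │ │ │ │↓ ↲│
│ │ └─┐ └─┬─┘ │ └─┤ ╶─┤
│ │   │   │   │   │↳ ↓│
│ └───┤ ┌─┘ ┌─┴─┐ ├─┐ │
│     │ │   │   │ │ │↓│
│ ╶─┐ ╵ │ ╶─┘ ╷ ╵ │ ╵ │
│   │   │     │   │  B│
└───┴───┴─────┴───┴───┘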